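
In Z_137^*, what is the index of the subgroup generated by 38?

The order of 38 must divide φ(137) = 137 − 1 = 136 = 2^3 · 17.
Divisors of 136: 1, 2, 4, 8, 17, 34, 68, 136.
Compute 38^d (mod 137) for the divisors d until we hit 1:
38^1 ≡ 38
38^2 ≡ 74
38^4 ≡ 133
38^8 ≡ 16
38^17 ≡ 1
Thus |⟨38⟩| = ord(38) = 17.
The index is φ(137) / ord(38) = 136 / 17 = 8.

8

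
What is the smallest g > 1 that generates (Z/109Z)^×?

6

φ(109) = 109 − 1 = 108 = 2^2 · 3^3.
Test candidates g = 2, 3, … against the prime factors q ∈ {2, 3} of φ(109): g is a generator iff g^(108/q) ≢ 1 for every such q.
g = 2: 2^54 ≡ 108; 2^36 ≡ 1 — hits 1, so not a primitive root.
g = 3: 3^54 ≡ 1 — hits 1, so not a primitive root.
g = 4: 4^54 ≡ 1 — hits 1, so not a primitive root.
g = 5: 5^54 ≡ 1 — hits 1, so not a primitive root.
g = 6: 6^54 ≡ 108; 6^36 ≡ 63 — none is 1, so 6 is a primitive root.
Hence the least primitive root of 109 is 6.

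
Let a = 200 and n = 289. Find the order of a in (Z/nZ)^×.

ord(200) | φ(289) = φ(17^2) = 17·(17−1) = 272 = 2^4 · 17.
Divisors of 272: 1, 2, 4, 8, 16, 17, 34, 68, 136, 272.
Test each divisor d:
200^1 ≡ 200 (mod 289)
200^2 ≡ 118 (mod 289)
200^4 ≡ 52 (mod 289)
200^8 ≡ 103 (mod 289)
200^16 ≡ 205 (mod 289)
200^17 ≡ 251 (mod 289)
200^34 ≡ 288 (mod 289)
200^68 ≡ 1 (mod 289) ✓
So ord_289(200) = 68.

68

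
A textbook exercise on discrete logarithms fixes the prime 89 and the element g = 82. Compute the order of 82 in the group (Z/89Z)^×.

88

By Lagrange's theorem, ord_89(82) divides φ(89) = 89 − 1 = 88 = 2^3 · 11.
Divisors of 88: 1, 2, 4, 8, 11, 22, 44, 88.
Check 82^d mod 89 for each divisor in increasing order:
82^1 ≡ 82 (mod 89)
82^2 ≡ 49 (mod 89)
82^4 ≡ 87 (mod 89)
82^8 ≡ 4 (mod 89)
82^11 ≡ 52 (mod 89)
82^22 ≡ 34 (mod 89)
82^44 ≡ 88 (mod 89)
82^88 ≡ 1 (mod 89) ✓
The smallest such exponent is 88, so the order of 82 is 88.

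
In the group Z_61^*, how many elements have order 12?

4

φ(61) = 61 − 1 = 60 = 2^2 · 3 · 5.
(Z/61Z)^× is cyclic (|G| = 60); a cyclic group of order m has exactly φ(d) elements of each order d | m, and none otherwise.
12 = 2^2 · 3 divides 60, and φ(12) = 4.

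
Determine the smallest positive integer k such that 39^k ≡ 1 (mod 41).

ord(39) | φ(41) = 41 − 1 = 40 = 2^3 · 5.
Divisors of 40: 1, 2, 4, 5, 8, 10, 20, 40.
Compute 39^d (mod 41) for the divisors d until we hit 1:
39^1 ≡ 39 (mod 41)
39^2 ≡ 4 (mod 41)
39^4 ≡ 16 (mod 41)
39^5 ≡ 9 (mod 41)
39^8 ≡ 10 (mod 41)
39^10 ≡ 40 (mod 41)
39^20 ≡ 1 (mod 41) ✓
So ord_41(39) = 20.

20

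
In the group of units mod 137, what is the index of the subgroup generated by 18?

4

By Lagrange's theorem, ord_137(18) divides φ(137) = 137 − 1 = 136 = 2^3 · 17.
Divisors of 136: 1, 2, 4, 8, 17, 34, 68, 136.
Check 18^d mod 137 for each divisor in increasing order:
18^1 ≡ 18
18^2 ≡ 50
18^4 ≡ 34
18^8 ≡ 60
18^17 ≡ 136
18^34 ≡ 1
Thus |⟨18⟩| = ord(18) = 34.
The index is φ(137) / ord(18) = 136 / 34 = 4.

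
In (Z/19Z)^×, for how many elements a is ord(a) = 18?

φ(19) = 19 − 1 = 18 = 2 · 3^2.
(Z/19Z)^× is cyclic (|G| = 18); a cyclic group of order m has exactly φ(d) elements of each order d | m, and none otherwise.
18 = 2 · 3^2 divides 18, and φ(18) = 6.

6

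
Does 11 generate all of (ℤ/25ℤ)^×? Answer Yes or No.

φ(25) = φ(5^2) = 5·(5−1) = 20 = 2^2 · 5.
It suffices to check that the order of 11 is not a proper divisor of 20: compute 11^(20/q) for q ∈ {2, 5}.
11^10 ≡ 1 (mod 25)  [q = 2: ≡ 1 ✗]
11^4 ≡ 16 (mod 25)  [q = 5: ≢ 1 ✓]
11^10 ≡ 1 shows ord(11) | 10, strictly less than φ(25); not a primitive root.

No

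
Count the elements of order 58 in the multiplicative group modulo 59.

28

φ(59) = 59 − 1 = 58 = 2 · 29.
Since (Z/59Z)^× is cyclic of order 58, the number of elements of order d is φ(d) when d | 58 and 0 otherwise.
58 = 2 · 29 divides 58, and φ(58) = 28.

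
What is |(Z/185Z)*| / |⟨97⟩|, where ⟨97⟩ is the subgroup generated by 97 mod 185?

By Lagrange's theorem, ord_185(97) divides φ(185) = φ(5·37) = (5−1)·(37−1) = 4·36 = 144 = 2^4 · 3^2.
Divisors of 144: 1, 2, 3, 4, 6, 8, 9, 12, 16, 18, 24, 36, 48, 72, 144.
Test each divisor d:
97^1 ≡ 97 (mod 185)
97^2 ≡ 159 (mod 185)
97^3 ≡ 68 (mod 185)
97^4 ≡ 121 (mod 185)
97^6 ≡ 184 (mod 185)
97^8 ≡ 26 (mod 185)
97^9 ≡ 117 (mod 185)
97^12 ≡ 1 (mod 185) ✓
So ord_185(97) = 12, hence |⟨97⟩| = 12.
[(Z/185Z)^× : ⟨97⟩] = 144/12 = 12.

12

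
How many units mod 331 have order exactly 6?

2

φ(331) = 331 − 1 = 330 = 2 · 3 · 5 · 11.
(Z/331Z)^× is cyclic (|G| = 330); a cyclic group of order m has exactly φ(d) elements of each order d | m, and none otherwise.
6 = 2 · 3 divides 330, and φ(6) = 2.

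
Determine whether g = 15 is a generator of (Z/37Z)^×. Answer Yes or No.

φ(37) = 37 − 1 = 36 = 2^2 · 3^2.
Test 15^(36/q) mod 37 for each prime factor q of 36:
15^18 ≡ 36 (mod 37)  [q = 2: ≢ 1 ✓]
15^12 ≡ 26 (mod 37)  [q = 3: ≢ 1 ✓]
None equal 1, so ord_37(15) = 36: 15 is a primitive root.

Yes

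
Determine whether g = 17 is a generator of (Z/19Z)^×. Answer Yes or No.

No

φ(19) = 19 − 1 = 18 = 2 · 3^2.
It suffices to check that the order of 17 is not a proper divisor of 18: compute 17^(18/q) for q ∈ {2, 3}.
17^9 ≡ 1 (mod 19)  [q = 2: ≡ 1 ✗]
17^6 ≡ 7 (mod 19)  [q = 3: ≢ 1 ✓]
The check at q = 2 fails, so 17 generates a proper subgroup.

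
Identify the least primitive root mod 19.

2

φ(19) = 19 − 1 = 18 = 2 · 3^2.
Test candidates g = 2, 3, … against the prime factors q ∈ {2, 3} of φ(19): g is a generator iff g^(18/q) ≢ 1 for every such q.
g = 2: 2^9 ≡ 18; 2^6 ≡ 7 — none is 1, so 2 is a primitive root.
So 2 is the smallest generator of (Z/19Z)^×.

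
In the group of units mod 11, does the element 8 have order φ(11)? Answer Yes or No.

φ(11) = 11 − 1 = 10 = 2 · 5.
It suffices to check that the order of 8 is not a proper divisor of 10: compute 8^(10/q) for q ∈ {2, 5}.
8^5 ≡ 10 (mod 11)  [q = 2: ≢ 1 ✓]
8^2 ≡ 9 (mod 11)  [q = 5: ≢ 1 ✓]
Every test exponent gives a nontrivial residue, hence 8 generates the full group.

Yes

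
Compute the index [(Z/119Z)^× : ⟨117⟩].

Since 117 ∈ (Z/119Z)^×, its order divides φ(119) = φ(7·17) = (7−1)·(17−1) = 6·16 = 96 = 2^5 · 3.
Divisors of 96: 1, 2, 3, 4, 6, 8, 12, 16, 24, 32, 48, 96.
Evaluate successive powers at the divisors of 96:
117^1 ≡ 117 (mod 119)
117^2 ≡ 4 (mod 119)
117^3 ≡ 111 (mod 119)
117^4 ≡ 16 (mod 119)
117^6 ≡ 64 (mod 119)
117^8 ≡ 18 (mod 119)
117^12 ≡ 50 (mod 119)
117^16 ≡ 86 (mod 119)
117^24 ≡ 1 (mod 119) ✓
Thus |⟨117⟩| = ord(117) = 24.
[(Z/119Z)^× : ⟨117⟩] = 96/24 = 4.

4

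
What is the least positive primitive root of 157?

5

φ(157) = 157 − 1 = 156 = 2^2 · 3 · 13.
Test candidates g = 2, 3, … against the prime factors q ∈ {2, 3, 13} of φ(157): g is a generator iff g^(156/q) ≢ 1 for every such q.
g = 2: 2^78 ≡ 156; 2^52 ≡ 1 — hits 1, so not a primitive root.
g = 3: 3^78 ≡ 1 — hits 1, so not a primitive root.
g = 4: 4^78 ≡ 1 — hits 1, so not a primitive root.
g = 5: 5^78 ≡ 156; 5^52 ≡ 12; 5^12 ≡ 130 — none is 1, so 5 is a primitive root.
Hence the least primitive root of 157 is 5.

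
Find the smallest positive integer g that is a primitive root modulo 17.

φ(17) = 17 − 1 = 16 = 2^4.
Test candidates g = 2, 3, … against the prime factors q ∈ {2} of φ(17): g is a generator iff g^(16/q) ≢ 1 for every such q.
g = 2: 2^8 ≡ 1 — hits 1, so not a primitive root.
g = 3: 3^8 ≡ 16 — none is 1, so 3 is a primitive root.
So 3 is the smallest generator of (Z/17Z)^×.

3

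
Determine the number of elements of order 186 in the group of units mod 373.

60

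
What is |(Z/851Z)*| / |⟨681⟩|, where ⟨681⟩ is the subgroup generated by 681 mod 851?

2

The order of 681 must divide φ(851) = φ(23·37) = (23−1)·(37−1) = 22·36 = 792 = 2^3 · 3^2 · 11.
Divisors of 792: 1, 2, 3, 4, 6, 8, 9, 11, 12, 18, 22, 24, 33, 36, 44, 66, 72, 88, 99, 132, 198, 264, 396, 792.
Evaluate successive powers at the divisors of 792:
681^1 ≡ 681 (mod 851)
681^2 ≡ 817 (mod 851)
681^3 ≡ 674 (mod 851)
681^4 ≡ 305 (mod 851)
681^6 ≡ 693 (mod 851)
681^8 ≡ 266 (mod 851)
681^9 ≡ 734 (mod 851)
681^11 ≡ 574 (mod 851)
681^12 ≡ 285 (mod 851)
681^18 ≡ 73 (mod 851)
681^22 ≡ 139 (mod 851)
681^24 ≡ 380 (mod 851)
681^33 ≡ 643 (mod 851)
681^36 ≡ 223 (mod 851)
681^44 ≡ 599 (mod 851)
681^66 ≡ 714 (mod 851)
681^72 ≡ 371 (mod 851)
681^88 ≡ 530 (mod 851)
681^99 ≡ 413 (mod 851)
681^132 ≡ 47 (mod 851)
681^198 ≡ 369 (mod 851)
681^264 ≡ 507 (mod 851)
681^396 ≡ 1 (mod 851) ✓
The order of 681 is 396, so the subgroup it generates has 396 elements.
[(Z/851Z)^× : ⟨681⟩] = 792/396 = 2.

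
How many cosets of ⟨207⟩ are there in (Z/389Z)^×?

1

By Lagrange's theorem, ord_389(207) divides φ(389) = 389 − 1 = 388 = 2^2 · 97.
Divisors of 388: 1, 2, 4, 97, 194, 388.
Compute 207^d (mod 389) for the divisors d until we hit 1:
207^1 ≡ 207 (mod 389)
207^2 ≡ 59 (mod 389)
207^4 ≡ 369 (mod 389)
207^97 ≡ 274 (mod 389)
207^194 ≡ 388 (mod 389)
207^388 ≡ 1 (mod 389) ✓
So ord_389(207) = 388, hence |⟨207⟩| = 388.
The index is φ(389) / ord(207) = 388 / 388 = 1.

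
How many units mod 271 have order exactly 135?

φ(271) = 271 − 1 = 270 = 2 · 3^3 · 5.
Since (Z/271Z)^× is cyclic of order 270, the number of elements of order d is φ(d) when d | 270 and 0 otherwise.
135 = 3^3 · 5 divides 270, and φ(135) = 72.

72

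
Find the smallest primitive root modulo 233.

φ(233) = 233 − 1 = 232 = 2^3 · 29.
g is a primitive root iff g^(232/q) ≢ 1 (mod 233) for each prime q ∈ {2, 29}.
g = 2: 2^116 ≡ 1 — hits 1, so not a primitive root.
g = 3: 3^116 ≡ 232; 3^8 ≡ 37 — none is 1, so 3 is a primitive root.
The smallest primitive root modulo 233 is 3.

3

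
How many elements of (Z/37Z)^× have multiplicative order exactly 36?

φ(37) = 37 − 1 = 36 = 2^2 · 3^2.
(Z/37Z)^× is cyclic (|G| = 36); a cyclic group of order m has exactly φ(d) elements of each order d | m, and none otherwise.
36 = 2^2 · 3^2 divides 36, and φ(36) = 12.

12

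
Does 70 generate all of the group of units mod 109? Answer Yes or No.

Yes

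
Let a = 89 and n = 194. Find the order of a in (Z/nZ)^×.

ord(89) | φ(194) = φ(2)·φ(97) = 1·96 = 96 = 2^5 · 3.
Divisors of 96: 1, 2, 3, 4, 6, 8, 12, 16, 24, 32, 48, 96.
Evaluate successive powers at the divisors of 96:
89^1 ≡ 89
89^2 ≡ 161
89^3 ≡ 167
89^4 ≡ 119
89^6 ≡ 147
89^8 ≡ 193
89^12 ≡ 75
89^16 ≡ 1
The smallest such exponent is 16, so the order of 89 is 16.

16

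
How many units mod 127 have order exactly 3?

2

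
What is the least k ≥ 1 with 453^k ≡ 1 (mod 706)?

16

The order of 453 must divide φ(706) = φ(2)·φ(353) = 1·352 = 352 = 2^5 · 11.
Divisors of 352: 1, 2, 4, 8, 11, 16, 22, 32, 44, 88, 176, 352.
Compute 453^d (mod 706) for the divisors d until we hit 1:
453^1 ≡ 453
453^2 ≡ 469
453^4 ≡ 395
453^8 ≡ 705
453^11 ≡ 49
453^16 ≡ 1
So ord_706(453) = 16.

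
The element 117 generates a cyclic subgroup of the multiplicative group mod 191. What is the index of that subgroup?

ord(117) | φ(191) = 191 − 1 = 190 = 2 · 5 · 19.
Divisors of 190: 1, 2, 5, 10, 19, 38, 95, 190.
Evaluate successive powers at the divisors of 190:
117^1 ≡ 117 (mod 191)
117^2 ≡ 128 (mod 191)
117^5 ≡ 52 (mod 191)
117^10 ≡ 30 (mod 191)
117^19 ≡ 184 (mod 191)
117^38 ≡ 49 (mod 191)
117^95 ≡ 1 (mod 191) ✓
The order of 117 is 95, so the subgroup it generates has 95 elements.
[(Z/191Z)^× : ⟨117⟩] = 190/95 = 2.

2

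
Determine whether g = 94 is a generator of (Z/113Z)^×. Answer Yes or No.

φ(113) = 113 − 1 = 112 = 2^4 · 7.
An element g generates (Z/113Z)^× iff g^(112/q) ≢ 1 (mod 113) for each prime q ∈ {2, 7}.
94^56 ≡ 112 (mod 113)  [q = 2: ≢ 1 ✓]
94^16 ≡ 49 (mod 113)  [q = 7: ≢ 1 ✓]
None equal 1, so ord_113(94) = 112: 94 is a primitive root.

Yes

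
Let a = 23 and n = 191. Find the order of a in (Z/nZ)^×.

95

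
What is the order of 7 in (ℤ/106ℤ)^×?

Since 7 ∈ (Z/106Z)^×, its order divides φ(106) = φ(2)·φ(53) = 1·52 = 52 = 2^2 · 13.
Divisors of 52: 1, 2, 4, 13, 26, 52.
Evaluate successive powers at the divisors of 52:
7^1 ≡ 7
7^2 ≡ 49
7^4 ≡ 69
7^13 ≡ 105
7^26 ≡ 1
Therefore the multiplicative order of 7 modulo 106 is 26.

26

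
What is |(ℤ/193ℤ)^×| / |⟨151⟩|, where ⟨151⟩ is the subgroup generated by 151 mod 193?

6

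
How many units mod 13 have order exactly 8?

0

φ(13) = 13 − 1 = 12 = 2^2 · 3.
(Z/13Z)^× is cyclic (|G| = 12); a cyclic group of order m has exactly φ(d) elements of each order d | m, and none otherwise.
Since 8 ∤ 12, the count is 0.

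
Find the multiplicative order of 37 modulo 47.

23

By Lagrange's theorem, ord_47(37) divides φ(47) = 47 − 1 = 46 = 2 · 23.
Divisors of 46: 1, 2, 23, 46.
Compute 37^d (mod 47) for the divisors d until we hit 1:
37^1 ≡ 37 (mod 47)
37^2 ≡ 6 (mod 47)
37^23 ≡ 1 (mod 47) ✓
So ord_47(37) = 23.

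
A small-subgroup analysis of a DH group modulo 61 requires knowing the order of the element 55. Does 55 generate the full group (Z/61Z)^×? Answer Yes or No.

φ(61) = 61 − 1 = 60 = 2^2 · 3 · 5.
55 is a primitive root mod 61 iff 55^(φ(61)/q) ≢ 1 for every prime q | φ(61), i.e. q ∈ {2, 3, 5}.
55^30 ≡ 60 (mod 61)  [q = 2: ≢ 1 ✓]
55^20 ≡ 47 (mod 61)  [q = 3: ≢ 1 ✓]
55^12 ≡ 20 (mod 61)  [q = 5: ≢ 1 ✓]
Every test exponent gives a nontrivial residue, hence 55 generates the full group.

Yes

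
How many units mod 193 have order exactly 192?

64

φ(193) = 193 − 1 = 192 = 2^6 · 3.
In a cyclic group of order 192, there are φ(d) elements of order d for each divisor d of 192, and zero for non-divisors.
192 = 2^6 · 3 divides 192, and φ(192) = 64.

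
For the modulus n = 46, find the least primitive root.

5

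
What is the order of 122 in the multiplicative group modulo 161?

ord(122) | φ(161) = φ(7·23) = (7−1)·(23−1) = 6·22 = 132 = 2^2 · 3 · 11.
Divisors of 132: 1, 2, 3, 4, 6, 11, 12, 22, 33, 44, 66, 132.
Test each divisor d:
122^1 ≡ 122
122^2 ≡ 72
122^3 ≡ 90
122^4 ≡ 32
122^6 ≡ 50
122^11 ≡ 68
122^12 ≡ 85
122^22 ≡ 116
122^33 ≡ 160
122^44 ≡ 93
122^66 ≡ 1
Therefore the multiplicative order of 122 modulo 161 is 66.

66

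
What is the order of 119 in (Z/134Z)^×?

22

The order of 119 must divide φ(134) = φ(2)·φ(67) = 1·66 = 66 = 2 · 3 · 11.
Divisors of 66: 1, 2, 3, 6, 11, 22, 33, 66.
Evaluate successive powers at the divisors of 66:
119^1 ≡ 119 (mod 134)
119^2 ≡ 91 (mod 134)
119^3 ≡ 109 (mod 134)
119^6 ≡ 89 (mod 134)
119^11 ≡ 133 (mod 134)
119^22 ≡ 1 (mod 134) ✓
Hence ord(119) = 22.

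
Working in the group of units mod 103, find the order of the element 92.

51

By Lagrange's theorem, ord_103(92) divides φ(103) = 103 − 1 = 102 = 2 · 3 · 17.
Divisors of 102: 1, 2, 3, 6, 17, 34, 51, 102.
Test each divisor d:
92^1 ≡ 92
92^2 ≡ 18
92^3 ≡ 8
92^6 ≡ 64
92^17 ≡ 46
92^34 ≡ 56
92^51 ≡ 1
The smallest such exponent is 51, so the order of 92 is 51.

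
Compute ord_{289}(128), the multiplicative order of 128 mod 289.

136

The order of 128 must divide φ(289) = φ(17^2) = 17·(17−1) = 272 = 2^4 · 17.
Divisors of 272: 1, 2, 4, 8, 16, 17, 34, 68, 136, 272.
Check 128^d mod 289 for each divisor in increasing order:
128^1 ≡ 128
128^2 ≡ 200
128^4 ≡ 118
128^8 ≡ 52
128^16 ≡ 103
128^17 ≡ 179
128^34 ≡ 251
128^68 ≡ 288
128^136 ≡ 1
So ord_289(128) = 136.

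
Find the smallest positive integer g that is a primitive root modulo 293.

φ(293) = 293 − 1 = 292 = 2^2 · 73.
Test candidates g = 2, 3, … against the prime factors q ∈ {2, 73} of φ(293): g is a generator iff g^(292/q) ≢ 1 for every such q.
g = 2: 2^146 ≡ 292; 2^4 ≡ 16 — none is 1, so 2 is a primitive root.
Hence the least primitive root of 293 is 2.

2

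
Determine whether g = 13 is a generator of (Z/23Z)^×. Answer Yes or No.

No

φ(23) = 23 − 1 = 22 = 2 · 11.
It suffices to check that the order of 13 is not a proper divisor of 22: compute 13^(22/q) for q ∈ {2, 11}.
13^11 ≡ 1 (mod 23)  [q = 2: ≡ 1 ✗]
13^2 ≡ 8 (mod 23)  [q = 11: ≢ 1 ✓]
13^11 ≡ 1 shows ord(13) | 11, strictly less than φ(23); not a primitive root.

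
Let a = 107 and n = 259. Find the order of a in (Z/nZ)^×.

ord(107) | φ(259) = φ(7·37) = (7−1)·(37−1) = 6·36 = 216 = 2^3 · 3^3.
Divisors of 216: 1, 2, 3, 4, 6, 8, 9, 12, 18, 24, 27, 36, 54, 72, 108, 216.
Evaluate successive powers at the divisors of 216:
107^1 ≡ 107 (mod 259)
107^2 ≡ 53 (mod 259)
107^3 ≡ 232 (mod 259)
107^4 ≡ 219 (mod 259)
107^6 ≡ 211 (mod 259)
107^8 ≡ 46 (mod 259)
107^9 ≡ 1 (mod 259) ✓
Hence ord(107) = 9.

9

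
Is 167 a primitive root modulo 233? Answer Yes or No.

No

φ(233) = 233 − 1 = 232 = 2^3 · 29.
It suffices to check that the order of 167 is not a proper divisor of 232: compute 167^(232/q) for q ∈ {2, 29}.
167^116 ≡ 1 (mod 233)  [q = 2: ≡ 1 ✗]
167^8 ≡ 2 (mod 233)  [q = 29: ≢ 1 ✓]
Since 167^116 ≡ 1, the order of 167 divides 116 < 232, so 167 is not a primitive root.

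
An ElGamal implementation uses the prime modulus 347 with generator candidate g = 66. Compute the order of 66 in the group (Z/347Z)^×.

346

ord(66) | φ(347) = 347 − 1 = 346 = 2 · 173.
Divisors of 346: 1, 2, 173, 346.
Test each divisor d:
66^1 ≡ 66 (mod 347)
66^2 ≡ 192 (mod 347)
66^173 ≡ 346 (mod 347)
66^346 ≡ 1 (mod 347) ✓
Hence ord(66) = 346.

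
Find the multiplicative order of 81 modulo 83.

41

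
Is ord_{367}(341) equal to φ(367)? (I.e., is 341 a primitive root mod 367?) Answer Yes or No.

φ(367) = 367 − 1 = 366 = 2 · 3 · 61.
Test 341^(366/q) mod 367 for each prime factor q of 366:
341^183 ≡ 366 (mod 367)  [q = 2: ≢ 1 ✓]
341^122 ≡ 83 (mod 367)  [q = 3: ≢ 1 ✓]
341^6 ≡ 132 (mod 367)  [q = 61: ≢ 1 ✓]
Every test exponent gives a nontrivial residue, hence 341 generates the full group.

Yes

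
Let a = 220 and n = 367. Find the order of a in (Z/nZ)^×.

By Lagrange's theorem, ord_367(220) divides φ(367) = 367 − 1 = 366 = 2 · 3 · 61.
Divisors of 366: 1, 2, 3, 6, 61, 122, 183, 366.
Check 220^d mod 367 for each divisor in increasing order:
220^1 ≡ 220
220^2 ≡ 323
220^3 ≡ 229
220^6 ≡ 327
220^61 ≡ 1
The smallest such exponent is 61, so the order of 220 is 61.

61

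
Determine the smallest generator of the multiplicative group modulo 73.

5

φ(73) = 73 − 1 = 72 = 2^3 · 3^2.
g is a primitive root iff g^(72/q) ≢ 1 (mod 73) for each prime q ∈ {2, 3}.
g = 2: 2^36 ≡ 1 — hits 1, so not a primitive root.
g = 3: 3^36 ≡ 1 — hits 1, so not a primitive root.
g = 4: 4^36 ≡ 1 — hits 1, so not a primitive root.
g = 5: 5^36 ≡ 72; 5^24 ≡ 8 — none is 1, so 5 is a primitive root.
The smallest primitive root modulo 73 is 5.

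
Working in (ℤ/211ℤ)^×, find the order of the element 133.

210

By Lagrange's theorem, ord_211(133) divides φ(211) = 211 − 1 = 210 = 2 · 3 · 5 · 7.
Divisors of 210: 1, 2, 3, 5, 6, 7, 10, 14, 15, 21, 30, 35, 42, 70, 105, 210.
Check 133^d mod 211 for each divisor in increasing order:
133^1 ≡ 133 (mod 211)
133^2 ≡ 176 (mod 211)
133^3 ≡ 198 (mod 211)
133^5 ≡ 33 (mod 211)
133^6 ≡ 169 (mod 211)
133^7 ≡ 111 (mod 211)
133^10 ≡ 34 (mod 211)
133^14 ≡ 83 (mod 211)
133^15 ≡ 67 (mod 211)
133^21 ≡ 140 (mod 211)
133^30 ≡ 58 (mod 211)
133^35 ≡ 15 (mod 211)
133^42 ≡ 188 (mod 211)
133^70 ≡ 14 (mod 211)
133^105 ≡ 210 (mod 211)
133^210 ≡ 1 (mod 211) ✓
So ord_211(133) = 210.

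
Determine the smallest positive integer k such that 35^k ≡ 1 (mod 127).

63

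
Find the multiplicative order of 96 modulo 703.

36

The order of 96 must divide φ(703) = φ(19·37) = (19−1)·(37−1) = 18·36 = 648 = 2^3 · 3^4.
Divisors of 648: 1, 2, 3, 4, 6, 8, 9, 12, 18, 24, 27, 36, 54, 72, 81, 108, 162, 216, 324, 648.
Test each divisor d:
96^1 ≡ 96
96^2 ≡ 77
96^3 ≡ 362
96^4 ≡ 305
96^6 ≡ 286
96^8 ≡ 229
96^9 ≡ 191
96^12 ≡ 248
96^18 ≡ 628
96^24 ≡ 343
96^27 ≡ 438
96^36 ≡ 1
Therefore the multiplicative order of 96 modulo 703 is 36.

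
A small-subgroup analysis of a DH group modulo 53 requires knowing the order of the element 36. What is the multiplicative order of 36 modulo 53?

By Lagrange's theorem, ord_53(36) divides φ(53) = 53 − 1 = 52 = 2^2 · 13.
Divisors of 52: 1, 2, 4, 13, 26, 52.
Compute 36^d (mod 53) for the divisors d until we hit 1:
36^1 ≡ 36 (mod 53)
36^2 ≡ 24 (mod 53)
36^4 ≡ 46 (mod 53)
36^13 ≡ 1 (mod 53) ✓
The smallest such exponent is 13, so the order of 36 is 13.

13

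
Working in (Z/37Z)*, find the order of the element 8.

12

The order of 8 must divide φ(37) = 37 − 1 = 36 = 2^2 · 3^2.
Divisors of 36: 1, 2, 3, 4, 6, 9, 12, 18, 36.
Test each divisor d:
8^1 ≡ 8 (mod 37)
8^2 ≡ 27 (mod 37)
8^3 ≡ 31 (mod 37)
8^4 ≡ 26 (mod 37)
8^6 ≡ 36 (mod 37)
8^9 ≡ 6 (mod 37)
8^12 ≡ 1 (mod 37) ✓
The smallest such exponent is 12, so the order of 8 is 12.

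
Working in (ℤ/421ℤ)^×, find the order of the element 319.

420

Since 319 ∈ (Z/421Z)^×, its order divides φ(421) = 421 − 1 = 420 = 2^2 · 3 · 5 · 7.
Divisors of 420: 1, 2, 3, 4, 5, 6, 7, 10, 12, 14, 15, 20, 21, 28, 30, 35, 42, 60, 70, 84, 105, 140, 210, 420.
Test each divisor d:
319^1 ≡ 319 (mod 421)
319^2 ≡ 300 (mod 421)
319^3 ≡ 133 (mod 421)
319^4 ≡ 327 (mod 421)
319^5 ≡ 326 (mod 421)
319^6 ≡ 7 (mod 421)
319^7 ≡ 128 (mod 421)
319^10 ≡ 184 (mod 421)
319^12 ≡ 49 (mod 421)
319^14 ≡ 386 (mod 421)
319^15 ≡ 202 (mod 421)
319^20 ≡ 176 (mod 421)
319^21 ≡ 151 (mod 421)
319^28 ≡ 383 (mod 421)
319^30 ≡ 388 (mod 421)
319^35 ≡ 188 (mod 421)
319^42 ≡ 67 (mod 421)
319^60 ≡ 247 (mod 421)
319^70 ≡ 401 (mod 421)
319^84 ≡ 279 (mod 421)
319^105 ≡ 29 (mod 421)
319^140 ≡ 400 (mod 421)
319^210 ≡ 420 (mod 421)
319^420 ≡ 1 (mod 421) ✓
Therefore the multiplicative order of 319 modulo 421 is 420.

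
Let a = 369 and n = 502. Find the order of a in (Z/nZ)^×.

125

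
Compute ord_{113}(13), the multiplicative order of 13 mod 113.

56

Since 13 ∈ (Z/113Z)^×, its order divides φ(113) = 113 − 1 = 112 = 2^4 · 7.
Divisors of 112: 1, 2, 4, 7, 8, 14, 16, 28, 56, 112.
Evaluate successive powers at the divisors of 112:
13^1 ≡ 13 (mod 113)
13^2 ≡ 56 (mod 113)
13^4 ≡ 85 (mod 113)
13^7 ≡ 69 (mod 113)
13^8 ≡ 106 (mod 113)
13^14 ≡ 15 (mod 113)
13^16 ≡ 49 (mod 113)
13^28 ≡ 112 (mod 113)
13^56 ≡ 1 (mod 113) ✓
The smallest such exponent is 56, so the order of 13 is 56.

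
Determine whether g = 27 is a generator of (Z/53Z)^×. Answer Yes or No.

φ(53) = 53 − 1 = 52 = 2^2 · 13.
An element g generates (Z/53Z)^× iff g^(52/q) ≢ 1 (mod 53) for each prime q ∈ {2, 13}.
27^26 ≡ 52 (mod 53)  [q = 2: ≢ 1 ✓]
27^4 ≡ 10 (mod 53)  [q = 13: ≢ 1 ✓]
Every test exponent gives a nontrivial residue, hence 27 generates the full group.

Yes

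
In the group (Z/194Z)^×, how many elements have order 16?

φ(194) = φ(2)·φ(97) = 1·96 = 96 = 2^5 · 3.
Since (Z/194Z)^× is cyclic of order 96, the number of elements of order d is φ(d) when d | 96 and 0 otherwise.
16 = 2^4 divides 96, and φ(16) = 8.

8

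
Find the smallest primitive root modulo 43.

3

φ(43) = 43 − 1 = 42 = 2 · 3 · 7.
Test candidates g = 2, 3, … against the prime factors q ∈ {2, 3, 7} of φ(43): g is a generator iff g^(42/q) ≢ 1 for every such q.
g = 2: 2^21 ≡ 42; 2^14 ≡ 1 — hits 1, so not a primitive root.
g = 3: 3^21 ≡ 42; 3^14 ≡ 36; 3^6 ≡ 41 — none is 1, so 3 is a primitive root.
So 3 is the smallest generator of (Z/43Z)^×.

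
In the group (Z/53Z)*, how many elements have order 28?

φ(53) = 53 − 1 = 52 = 2^2 · 13.
In a cyclic group of order 52, there are φ(d) elements of order d for each divisor d of 52, and zero for non-divisors.
28 does not divide 52, so no element of (Z/53Z)^× has order 28.

0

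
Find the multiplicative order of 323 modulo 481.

By Lagrange's theorem, ord_481(323) divides φ(481) = φ(13·37) = (13−1)·(37−1) = 12·36 = 432 = 2^4 · 3^3.
Divisors of 432: 1, 2, 3, 4, 6, 8, 9, 12, 16, 18, 24, 27, 36, 48, 54, 72, 108, 144, 216, 432.
Evaluate successive powers at the divisors of 432:
323^1 ≡ 323 (mod 481)
323^2 ≡ 433 (mod 481)
323^3 ≡ 369 (mod 481)
323^4 ≡ 380 (mod 481)
323^6 ≡ 38 (mod 481)
323^8 ≡ 100 (mod 481)
323^9 ≡ 73 (mod 481)
323^12 ≡ 1 (mod 481) ✓
Therefore the multiplicative order of 323 modulo 481 is 12.

12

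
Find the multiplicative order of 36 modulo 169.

78

The order of 36 must divide φ(169) = φ(13^2) = 13·(13−1) = 156 = 2^2 · 3 · 13.
Divisors of 156: 1, 2, 3, 4, 6, 12, 13, 26, 39, 52, 78, 156.
Test each divisor d:
36^1 ≡ 36 (mod 169)
36^2 ≡ 113 (mod 169)
36^3 ≡ 12 (mod 169)
36^4 ≡ 94 (mod 169)
36^6 ≡ 144 (mod 169)
36^12 ≡ 118 (mod 169)
36^13 ≡ 23 (mod 169)
36^26 ≡ 22 (mod 169)
36^39 ≡ 168 (mod 169)
36^52 ≡ 146 (mod 169)
36^78 ≡ 1 (mod 169) ✓
Hence ord(36) = 78.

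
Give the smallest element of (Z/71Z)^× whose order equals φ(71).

7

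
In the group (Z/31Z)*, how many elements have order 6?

φ(31) = 31 − 1 = 30 = 2 · 3 · 5.
(Z/31Z)^× is cyclic (|G| = 30); a cyclic group of order m has exactly φ(d) elements of each order d | m, and none otherwise.
6 = 2 · 3 divides 30, and φ(6) = 2.

2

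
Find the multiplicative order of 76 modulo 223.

111

By Lagrange's theorem, ord_223(76) divides φ(223) = 223 − 1 = 222 = 2 · 3 · 37.
Divisors of 222: 1, 2, 3, 6, 37, 74, 111, 222.
Evaluate successive powers at the divisors of 222:
76^1 ≡ 76 (mod 223)
76^2 ≡ 201 (mod 223)
76^3 ≡ 112 (mod 223)
76^6 ≡ 56 (mod 223)
76^37 ≡ 39 (mod 223)
76^74 ≡ 183 (mod 223)
76^111 ≡ 1 (mod 223) ✓
So ord_223(76) = 111.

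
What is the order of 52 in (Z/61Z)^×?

10

ord(52) | φ(61) = 61 − 1 = 60 = 2^2 · 3 · 5.
Divisors of 60: 1, 2, 3, 4, 5, 6, 10, 12, 15, 20, 30, 60.
Test each divisor d:
52^1 ≡ 52 (mod 61)
52^2 ≡ 20 (mod 61)
52^3 ≡ 3 (mod 61)
52^4 ≡ 34 (mod 61)
52^5 ≡ 60 (mod 61)
52^6 ≡ 9 (mod 61)
52^10 ≡ 1 (mod 61) ✓
Hence ord(52) = 10.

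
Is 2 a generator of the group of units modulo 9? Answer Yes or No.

Yes

φ(9) = φ(3^2) = 3·(3−1) = 6 = 2 · 3.
An element g generates (Z/9Z)^× iff g^(6/q) ≢ 1 (mod 9) for each prime q ∈ {2, 3}.
2^3 ≡ 8 (mod 9)  [q = 2: ≢ 1 ✓]
2^2 ≡ 4 (mod 9)  [q = 3: ≢ 1 ✓]
None equal 1, so ord_9(2) = 6: 2 is a primitive root.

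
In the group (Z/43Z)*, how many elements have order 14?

6

φ(43) = 43 − 1 = 42 = 2 · 3 · 7.
In a cyclic group of order 42, there are φ(d) elements of order d for each divisor d of 42, and zero for non-divisors.
14 = 2 · 7 divides 42, and φ(14) = 6.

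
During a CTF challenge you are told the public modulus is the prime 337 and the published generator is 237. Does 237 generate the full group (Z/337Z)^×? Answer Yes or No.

No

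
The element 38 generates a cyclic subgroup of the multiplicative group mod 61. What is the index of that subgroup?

ord(38) | φ(61) = 61 − 1 = 60 = 2^2 · 3 · 5.
Divisors of 60: 1, 2, 3, 4, 5, 6, 10, 12, 15, 20, 30, 60.
Compute 38^d (mod 61) for the divisors d until we hit 1:
38^1 ≡ 38 (mod 61)
38^2 ≡ 41 (mod 61)
38^3 ≡ 33 (mod 61)
38^4 ≡ 34 (mod 61)
38^5 ≡ 11 (mod 61)
38^6 ≡ 52 (mod 61)
38^10 ≡ 60 (mod 61)
38^12 ≡ 20 (mod 61)
38^15 ≡ 50 (mod 61)
38^20 ≡ 1 (mod 61) ✓
The order of 38 is 20, so the subgroup it generates has 20 elements.
The index is φ(61) / ord(38) = 60 / 20 = 3.

3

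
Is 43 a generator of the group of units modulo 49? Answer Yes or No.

No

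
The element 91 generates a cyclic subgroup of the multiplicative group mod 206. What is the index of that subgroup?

By Lagrange's theorem, ord_206(91) divides φ(206) = φ(2)·φ(103) = 1·102 = 102 = 2 · 3 · 17.
Divisors of 102: 1, 2, 3, 6, 17, 34, 51, 102.
Evaluate successive powers at the divisors of 102:
91^1 ≡ 91
91^2 ≡ 41
91^3 ≡ 23
91^6 ≡ 117
91^17 ≡ 149
91^34 ≡ 159
91^51 ≡ 1
The order of 91 is 51, so the subgroup it generates has 51 elements.
[(Z/206Z)^× : ⟨91⟩] = 102/51 = 2.

2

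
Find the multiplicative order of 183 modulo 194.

By Lagrange's theorem, ord_194(183) divides φ(194) = φ(2)·φ(97) = 1·96 = 96 = 2^5 · 3.
Divisors of 96: 1, 2, 3, 4, 6, 8, 12, 16, 24, 32, 48, 96.
Compute 183^d (mod 194) for the divisors d until we hit 1:
183^1 ≡ 183
183^2 ≡ 121
183^3 ≡ 27
183^4 ≡ 91
183^6 ≡ 147
183^8 ≡ 133
183^12 ≡ 75
183^16 ≡ 35
183^24 ≡ 193
183^32 ≡ 61
183^48 ≡ 1
The smallest such exponent is 48, so the order of 183 is 48.

48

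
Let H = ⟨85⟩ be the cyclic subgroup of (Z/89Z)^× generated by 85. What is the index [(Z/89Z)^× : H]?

ord(85) | φ(89) = 89 − 1 = 88 = 2^3 · 11.
Divisors of 88: 1, 2, 4, 8, 11, 22, 44, 88.
Check 85^d mod 89 for each divisor in increasing order:
85^1 ≡ 85
85^2 ≡ 16
85^4 ≡ 78
85^8 ≡ 32
85^11 ≡ 88
85^22 ≡ 1
The order of 85 is 22, so the subgroup it generates has 22 elements.
[(Z/89Z)^× : ⟨85⟩] = 88/22 = 4.

4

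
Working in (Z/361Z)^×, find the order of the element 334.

57

Since 334 ∈ (Z/361Z)^×, its order divides φ(361) = φ(19^2) = 19·(19−1) = 342 = 2 · 3^2 · 19.
Divisors of 342: 1, 2, 3, 6, 9, 18, 19, 38, 57, 114, 171, 342.
Evaluate successive powers at the divisors of 342:
334^1 ≡ 334 (mod 361)
334^2 ≡ 7 (mod 361)
334^3 ≡ 172 (mod 361)
334^6 ≡ 343 (mod 361)
334^9 ≡ 153 (mod 361)
334^18 ≡ 305 (mod 361)
334^19 ≡ 68 (mod 361)
334^38 ≡ 292 (mod 361)
334^57 ≡ 1 (mod 361) ✓
The smallest such exponent is 57, so the order of 334 is 57.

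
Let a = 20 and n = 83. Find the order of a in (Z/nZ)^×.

The order of 20 must divide φ(83) = 83 − 1 = 82 = 2 · 41.
Divisors of 82: 1, 2, 41, 82.
Check 20^d mod 83 for each divisor in increasing order:
20^1 ≡ 20
20^2 ≡ 68
20^41 ≡ 82
20^82 ≡ 1
The smallest such exponent is 82, so the order of 20 is 82.

82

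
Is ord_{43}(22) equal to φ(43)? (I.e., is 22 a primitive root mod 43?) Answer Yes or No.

φ(43) = 43 − 1 = 42 = 2 · 3 · 7.
It suffices to check that the order of 22 is not a proper divisor of 42: compute 22^(42/q) for q ∈ {2, 3, 7}.
22^21 ≡ 42 (mod 43)  [q = 2: ≢ 1 ✓]
22^14 ≡ 1 (mod 43)  [q = 3: ≡ 1 ✗]
22^6 ≡ 41 (mod 43)  [q = 7: ≢ 1 ✓]
Since 22^14 ≡ 1, the order of 22 divides 14 < 42, so 22 is not a primitive root.

No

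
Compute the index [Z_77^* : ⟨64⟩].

12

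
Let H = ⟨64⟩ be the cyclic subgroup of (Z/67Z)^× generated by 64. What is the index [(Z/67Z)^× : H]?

6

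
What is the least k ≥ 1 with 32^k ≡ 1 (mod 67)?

ord(32) | φ(67) = 67 − 1 = 66 = 2 · 3 · 11.
Divisors of 66: 1, 2, 3, 6, 11, 22, 33, 66.
Evaluate successive powers at the divisors of 66:
32^1 ≡ 32 (mod 67)
32^2 ≡ 19 (mod 67)
32^3 ≡ 5 (mod 67)
32^6 ≡ 25 (mod 67)
32^11 ≡ 30 (mod 67)
32^22 ≡ 29 (mod 67)
32^33 ≡ 66 (mod 67)
32^66 ≡ 1 (mod 67) ✓
The smallest such exponent is 66, so the order of 32 is 66.

66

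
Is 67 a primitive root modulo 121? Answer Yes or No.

No

φ(121) = φ(11^2) = 11·(11−1) = 110 = 2 · 5 · 11.
It suffices to check that the order of 67 is not a proper divisor of 110: compute 67^(110/q) for q ∈ {2, 5, 11}.
67^55 ≡ 1 (mod 121)  [q = 2: ≡ 1 ✗]
67^22 ≡ 1 (mod 121)  [q = 5: ≡ 1 ✗]
67^10 ≡ 56 (mod 121)  [q = 11: ≢ 1 ✓]
The check at q = 2 fails, so 67 generates a proper subgroup.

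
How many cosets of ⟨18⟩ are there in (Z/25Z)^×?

The order of 18 must divide φ(25) = φ(5^2) = 5·(5−1) = 20 = 2^2 · 5.
Divisors of 20: 1, 2, 4, 5, 10, 20.
Compute 18^d (mod 25) for the divisors d until we hit 1:
18^1 ≡ 18
18^2 ≡ 24
18^4 ≡ 1
So ord_25(18) = 4, hence |⟨18⟩| = 4.
Index = |(Z/25Z)^×| / |⟨18⟩| = 20 / 4 = 5.

5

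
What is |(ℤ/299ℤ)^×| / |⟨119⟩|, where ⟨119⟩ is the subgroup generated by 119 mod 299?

2

ord(119) | φ(299) = φ(13·23) = (13−1)·(23−1) = 12·22 = 264 = 2^3 · 3 · 11.
Divisors of 264: 1, 2, 3, 4, 6, 8, 11, 12, 22, 24, 33, 44, 66, 88, 132, 264.
Test each divisor d:
119^1 ≡ 119
119^2 ≡ 108
119^3 ≡ 294
119^4 ≡ 3
119^6 ≡ 25
119^8 ≡ 9
119^11 ≡ 254
119^12 ≡ 27
119^22 ≡ 231
119^24 ≡ 131
119^33 ≡ 70
119^44 ≡ 139
119^66 ≡ 116
119^88 ≡ 185
119^132 ≡ 1
The order of 119 is 132, so the subgroup it generates has 132 elements.
Index = |(Z/299Z)^×| / |⟨119⟩| = 264 / 132 = 2.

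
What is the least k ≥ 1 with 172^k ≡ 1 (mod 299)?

The order of 172 must divide φ(299) = φ(13·23) = (13−1)·(23−1) = 12·22 = 264 = 2^3 · 3 · 11.
Divisors of 264: 1, 2, 3, 4, 6, 8, 11, 12, 22, 24, 33, 44, 66, 88, 132, 264.
Check 172^d mod 299 for each divisor in increasing order:
172^1 ≡ 172 (mod 299)
172^2 ≡ 282 (mod 299)
172^3 ≡ 66 (mod 299)
172^4 ≡ 289 (mod 299)
172^6 ≡ 170 (mod 299)
172^8 ≡ 100 (mod 299)
172^11 ≡ 22 (mod 299)
172^12 ≡ 196 (mod 299)
172^22 ≡ 185 (mod 299)
172^24 ≡ 144 (mod 299)
172^33 ≡ 183 (mod 299)
172^44 ≡ 139 (mod 299)
172^66 ≡ 1 (mod 299) ✓
So ord_299(172) = 66.

66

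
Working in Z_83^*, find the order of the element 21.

The order of 21 must divide φ(83) = 83 − 1 = 82 = 2 · 41.
Divisors of 82: 1, 2, 41, 82.
Test each divisor d:
21^1 ≡ 21 (mod 83)
21^2 ≡ 26 (mod 83)
21^41 ≡ 1 (mod 83) ✓
The smallest such exponent is 41, so the order of 21 is 41.

41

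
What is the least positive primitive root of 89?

3

φ(89) = 89 − 1 = 88 = 2^3 · 11.
g is a primitive root iff g^(88/q) ≢ 1 (mod 89) for each prime q ∈ {2, 11}.
g = 2: 2^44 ≡ 1 — hits 1, so not a primitive root.
g = 3: 3^44 ≡ 88; 3^8 ≡ 64 — none is 1, so 3 is a primitive root.
Hence the least primitive root of 89 is 3.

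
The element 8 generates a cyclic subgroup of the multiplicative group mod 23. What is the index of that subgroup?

The order of 8 must divide φ(23) = 23 − 1 = 22 = 2 · 11.
Divisors of 22: 1, 2, 11, 22.
Compute 8^d (mod 23) for the divisors d until we hit 1:
8^1 ≡ 8
8^2 ≡ 18
8^11 ≡ 1
Thus |⟨8⟩| = ord(8) = 11.
The index is φ(23) / ord(8) = 22 / 11 = 2.

2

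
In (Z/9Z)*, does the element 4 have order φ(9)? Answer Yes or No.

No

φ(9) = φ(3^2) = 3·(3−1) = 6 = 2 · 3.
Test 4^(6/q) mod 9 for each prime factor q of 6:
4^3 ≡ 1 (mod 9)  [q = 2: ≡ 1 ✗]
4^2 ≡ 7 (mod 9)  [q = 3: ≢ 1 ✓]
The check at q = 2 fails, so 4 generates a proper subgroup.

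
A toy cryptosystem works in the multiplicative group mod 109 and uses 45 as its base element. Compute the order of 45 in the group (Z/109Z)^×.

3

By Lagrange's theorem, ord_109(45) divides φ(109) = 109 − 1 = 108 = 2^2 · 3^3.
Divisors of 108: 1, 2, 3, 4, 6, 9, 12, 18, 27, 36, 54, 108.
Evaluate successive powers at the divisors of 108:
45^1 ≡ 45 (mod 109)
45^2 ≡ 63 (mod 109)
45^3 ≡ 1 (mod 109) ✓
The smallest such exponent is 3, so the order of 45 is 3.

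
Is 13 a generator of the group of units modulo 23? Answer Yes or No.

No

φ(23) = 23 − 1 = 22 = 2 · 11.
It suffices to check that the order of 13 is not a proper divisor of 22: compute 13^(22/q) for q ∈ {2, 11}.
13^11 ≡ 1 (mod 23)  [q = 2: ≡ 1 ✗]
13^2 ≡ 8 (mod 23)  [q = 11: ≢ 1 ✓]
The check at q = 2 fails, so 13 generates a proper subgroup.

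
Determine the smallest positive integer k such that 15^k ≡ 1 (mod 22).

The order of 15 must divide φ(22) = φ(2)·φ(11) = 1·10 = 10 = 2 · 5.
Divisors of 10: 1, 2, 5, 10.
Check 15^d mod 22 for each divisor in increasing order:
15^1 ≡ 15 (mod 22)
15^2 ≡ 5 (mod 22)
15^5 ≡ 1 (mod 22) ✓
The smallest such exponent is 5, so the order of 15 is 5.

5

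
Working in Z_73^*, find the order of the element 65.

ord(65) | φ(73) = 73 − 1 = 72 = 2^3 · 3^2.
Divisors of 72: 1, 2, 3, 4, 6, 8, 9, 12, 18, 24, 36, 72.
Test each divisor d:
65^1 ≡ 65 (mod 73)
65^2 ≡ 64 (mod 73)
65^3 ≡ 72 (mod 73)
65^4 ≡ 8 (mod 73)
65^6 ≡ 1 (mod 73) ✓
Therefore the multiplicative order of 65 modulo 73 is 6.

6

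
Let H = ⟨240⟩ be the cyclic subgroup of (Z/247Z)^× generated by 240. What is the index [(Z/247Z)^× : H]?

18

By Lagrange's theorem, ord_247(240) divides φ(247) = φ(13·19) = (13−1)·(19−1) = 12·18 = 216 = 2^3 · 3^3.
Divisors of 216: 1, 2, 3, 4, 6, 8, 9, 12, 18, 24, 27, 36, 54, 72, 108, 216.
Evaluate successive powers at the divisors of 216:
240^1 ≡ 240 (mod 247)
240^2 ≡ 49 (mod 247)
240^3 ≡ 151 (mod 247)
240^4 ≡ 178 (mod 247)
240^6 ≡ 77 (mod 247)
240^8 ≡ 68 (mod 247)
240^9 ≡ 18 (mod 247)
240^12 ≡ 1 (mod 247) ✓
So ord_247(240) = 12, hence |⟨240⟩| = 12.
Index = |(Z/247Z)^×| / |⟨240⟩| = 216 / 12 = 18.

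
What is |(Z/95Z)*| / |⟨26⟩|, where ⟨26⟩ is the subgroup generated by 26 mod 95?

24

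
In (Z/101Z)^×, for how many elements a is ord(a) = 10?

4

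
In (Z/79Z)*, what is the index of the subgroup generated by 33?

ord(33) | φ(79) = 79 − 1 = 78 = 2 · 3 · 13.
Divisors of 78: 1, 2, 3, 6, 13, 26, 39, 78.
Check 33^d mod 79 for each divisor in increasing order:
33^1 ≡ 33 (mod 79)
33^2 ≡ 62 (mod 79)
33^3 ≡ 71 (mod 79)
33^6 ≡ 64 (mod 79)
33^13 ≡ 78 (mod 79)
33^26 ≡ 1 (mod 79) ✓
So ord_79(33) = 26, hence |⟨33⟩| = 26.
[(Z/79Z)^× : ⟨33⟩] = 78/26 = 3.

3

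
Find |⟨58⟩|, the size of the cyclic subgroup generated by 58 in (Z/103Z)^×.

51

ord(58) | φ(103) = 103 − 1 = 102 = 2 · 3 · 17.
Divisors of 102: 1, 2, 3, 6, 17, 34, 51, 102.
Compute 58^d (mod 103) for the divisors d until we hit 1:
58^1 ≡ 58 (mod 103)
58^2 ≡ 68 (mod 103)
58^3 ≡ 30 (mod 103)
58^6 ≡ 76 (mod 103)
58^17 ≡ 46 (mod 103)
58^34 ≡ 56 (mod 103)
58^51 ≡ 1 (mod 103) ✓
Therefore the multiplicative order of 58 modulo 103 is 51.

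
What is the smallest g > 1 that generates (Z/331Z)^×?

3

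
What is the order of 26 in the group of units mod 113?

56

Since 26 ∈ (Z/113Z)^×, its order divides φ(113) = 113 − 1 = 112 = 2^4 · 7.
Divisors of 112: 1, 2, 4, 7, 8, 14, 16, 28, 56, 112.
Check 26^d mod 113 for each divisor in increasing order:
26^1 ≡ 26
26^2 ≡ 111
26^4 ≡ 4
26^7 ≡ 18
26^8 ≡ 16
26^14 ≡ 98
26^16 ≡ 30
26^28 ≡ 112
26^56 ≡ 1
Hence ord(26) = 56.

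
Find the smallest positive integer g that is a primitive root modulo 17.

φ(17) = 17 − 1 = 16 = 2^4.
g is a primitive root iff g^(16/q) ≢ 1 (mod 17) for each prime q ∈ {2}.
g = 2: 2^8 ≡ 1 — hits 1, so not a primitive root.
g = 3: 3^8 ≡ 16 — none is 1, so 3 is a primitive root.
So 3 is the smallest generator of (Z/17Z)^×.

3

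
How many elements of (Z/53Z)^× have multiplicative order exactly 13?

φ(53) = 53 − 1 = 52 = 2^2 · 13.
(Z/53Z)^× is cyclic (|G| = 52); a cyclic group of order m has exactly φ(d) elements of each order d | m, and none otherwise.
13 | 52, and φ(13) = 13 − 1 = 12.

12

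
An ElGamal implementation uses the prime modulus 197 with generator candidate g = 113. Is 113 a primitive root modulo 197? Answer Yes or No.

No

φ(197) = 197 − 1 = 196 = 2^2 · 7^2.
It suffices to check that the order of 113 is not a proper divisor of 196: compute 113^(196/q) for q ∈ {2, 7}.
113^98 ≡ 196 (mod 197)  [q = 2: ≢ 1 ✓]
113^28 ≡ 1 (mod 197)  [q = 7: ≡ 1 ✗]
113^28 ≡ 1 shows ord(113) | 28, strictly less than φ(197); not a primitive root.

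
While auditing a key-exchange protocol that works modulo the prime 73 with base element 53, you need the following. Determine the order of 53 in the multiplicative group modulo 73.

72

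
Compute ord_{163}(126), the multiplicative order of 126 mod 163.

The order of 126 must divide φ(163) = 163 − 1 = 162 = 2 · 3^4.
Divisors of 162: 1, 2, 3, 6, 9, 18, 27, 54, 81, 162.
Test each divisor d:
126^1 ≡ 126 (mod 163)
126^2 ≡ 65 (mod 163)
126^3 ≡ 40 (mod 163)
126^6 ≡ 133 (mod 163)
126^9 ≡ 104 (mod 163)
126^18 ≡ 58 (mod 163)
126^27 ≡ 1 (mod 163) ✓
Hence ord(126) = 27.

27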